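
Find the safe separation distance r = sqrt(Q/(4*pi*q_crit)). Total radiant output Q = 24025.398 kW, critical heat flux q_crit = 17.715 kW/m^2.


4*pi*q_crit = 222.61
Q/(4*pi*q_crit) = 107.92
r = sqrt(107.92) = 10.389 m

10.389 m


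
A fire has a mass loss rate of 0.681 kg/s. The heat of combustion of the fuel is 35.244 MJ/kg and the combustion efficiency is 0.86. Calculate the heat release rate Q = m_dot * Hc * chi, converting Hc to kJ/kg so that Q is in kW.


Hc = 35.244 MJ/kg = 35.244 * 1000 kJ/kg = 35244 kJ/kg
Q = 0.681 kg/s * 35244 kJ/kg * 0.86 = 20641 kW

20641 kW


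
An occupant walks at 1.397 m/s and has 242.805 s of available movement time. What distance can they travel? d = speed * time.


d = 1.397 * 242.805 = 339.20 m

339.20 m


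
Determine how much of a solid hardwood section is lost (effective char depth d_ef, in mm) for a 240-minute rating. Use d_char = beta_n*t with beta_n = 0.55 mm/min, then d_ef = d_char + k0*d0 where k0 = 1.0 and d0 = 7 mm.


d_char = 0.55 * 240 = 132 mm
d_ef = 132 + 1.0*7 = 139 mm

139 mm


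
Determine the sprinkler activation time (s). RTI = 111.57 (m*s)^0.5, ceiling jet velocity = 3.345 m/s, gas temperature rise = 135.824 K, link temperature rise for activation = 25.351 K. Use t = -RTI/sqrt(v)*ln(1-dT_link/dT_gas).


dT_link/dT_gas = 0.18665
ln(1 - 0.18665) = -0.20659
t = -111.57 / sqrt(3.345) * -0.20659 = 12.602 s

12.602 s


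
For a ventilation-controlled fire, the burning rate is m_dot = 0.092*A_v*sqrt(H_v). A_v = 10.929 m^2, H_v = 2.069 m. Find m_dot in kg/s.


sqrt(H_v) = 1.4384
m_dot = 0.092 * 10.929 * 1.4384 = 1.4463 kg/s

1.4463 kg/s


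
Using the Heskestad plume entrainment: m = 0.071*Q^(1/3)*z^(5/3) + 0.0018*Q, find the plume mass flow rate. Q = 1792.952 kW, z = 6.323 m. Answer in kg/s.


Q^(1/3) = 12.149
z^(5/3) = 21.621
First term = 0.071 * 12.149 * 21.621 = 18.649
Second term = 0.0018 * 1792.952 = 3.2273
m = 21.876 kg/s

21.876 kg/s


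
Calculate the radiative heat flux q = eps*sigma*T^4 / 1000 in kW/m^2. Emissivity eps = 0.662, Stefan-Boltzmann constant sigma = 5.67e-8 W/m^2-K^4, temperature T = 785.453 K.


T^4 = 3.8061e+11
q = 0.662 * 5.67e-8 * 3.8061e+11 / 1000 = 14.286 kW/m^2

14.286 kW/m^2


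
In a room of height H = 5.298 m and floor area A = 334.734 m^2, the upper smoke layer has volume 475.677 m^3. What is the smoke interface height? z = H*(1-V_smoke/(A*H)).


V/(A*H) = 0.26823
1 - 0.26823 = 0.73177
z = 5.298 * 0.73177 = 3.8769 m

3.8769 m


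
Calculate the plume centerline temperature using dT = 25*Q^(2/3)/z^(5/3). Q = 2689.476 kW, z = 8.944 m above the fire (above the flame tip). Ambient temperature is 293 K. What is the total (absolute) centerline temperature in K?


Q^(2/3) = 193.39
z^(5/3) = 38.538
dT = 25 * 193.39 / 38.538 = 125.46 K
T = 293 + 125.46 = 418.46 K

418.46 K


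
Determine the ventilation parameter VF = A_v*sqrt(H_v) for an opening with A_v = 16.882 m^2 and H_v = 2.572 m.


sqrt(H_v) = 1.6037
VF = 16.882 * 1.6037 = 27.074 m^(5/2)

27.074 m^(5/2)


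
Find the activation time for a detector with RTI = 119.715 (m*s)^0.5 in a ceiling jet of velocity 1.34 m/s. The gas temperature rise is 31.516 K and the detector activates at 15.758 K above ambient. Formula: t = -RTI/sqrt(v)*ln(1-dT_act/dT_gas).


dT_act/dT_gas = 0.5
ln(1 - 0.5) = -0.69315
t = -119.715 / sqrt(1.34) * -0.69315 = 71.684 s

71.684 s


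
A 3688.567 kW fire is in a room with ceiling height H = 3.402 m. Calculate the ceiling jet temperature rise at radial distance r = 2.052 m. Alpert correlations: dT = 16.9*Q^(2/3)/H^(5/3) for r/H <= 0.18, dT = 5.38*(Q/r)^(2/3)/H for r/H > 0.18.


r/H = 2.052 / 3.402 = 0.60317
r/H > 0.18, so dT = 5.38*(Q/r)^(2/3)/H
Q/r = 1797.5
(Q/r)^(2/3) = 147.84
dT = 5.38 * 147.84 / 3.402 = 233.79 K

233.79 K


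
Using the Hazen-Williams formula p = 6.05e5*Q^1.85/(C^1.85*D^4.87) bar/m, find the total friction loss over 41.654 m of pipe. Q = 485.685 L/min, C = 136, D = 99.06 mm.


Q^1.85 = 93273
C^1.85 = 8852.1
D^4.87 = 5.2484e+09
p/m = 0.0012146 bar/m
p_total = 0.0012146 * 41.654 = 0.050594 bar

0.050594 bar


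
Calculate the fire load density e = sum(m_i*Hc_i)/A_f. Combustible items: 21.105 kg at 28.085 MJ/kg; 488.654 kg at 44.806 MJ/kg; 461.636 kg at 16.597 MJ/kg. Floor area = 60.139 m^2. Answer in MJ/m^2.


Total energy = 21.105*28.085 + 488.654*44.806 + 461.636*16.597
= 592.7339 + 21894.63 + 7661.773
= 30149.14 MJ
e = 30149.14 / 60.139 = 501.32 MJ/m^2

501.32 MJ/m^2


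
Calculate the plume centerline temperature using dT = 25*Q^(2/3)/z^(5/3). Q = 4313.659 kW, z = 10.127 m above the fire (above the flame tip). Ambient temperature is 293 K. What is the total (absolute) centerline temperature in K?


Q^(2/3) = 264.99
z^(5/3) = 47.403
dT = 25 * 264.99 / 47.403 = 139.76 K
T = 293 + 139.76 = 432.76 K

432.76 K


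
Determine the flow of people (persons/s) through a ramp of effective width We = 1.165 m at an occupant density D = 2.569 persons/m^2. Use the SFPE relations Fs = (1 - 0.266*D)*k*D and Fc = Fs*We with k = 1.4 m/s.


1 - 0.266*D = 1 - 0.266*2.569 = 0.31665
Fs = 0.31665 * 1.4 * 2.569 = 1.1388 persons/(s*m)
Fc = 1.1388 * 1.165 = 1.3268 persons/s

1.3268 persons/s


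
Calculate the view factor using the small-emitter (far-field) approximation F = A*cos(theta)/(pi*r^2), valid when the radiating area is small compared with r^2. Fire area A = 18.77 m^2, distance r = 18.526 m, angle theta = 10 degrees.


cos(10 deg) = 0.98481
pi*r^2 = 1078.2
F = 18.77 * 0.98481 / 1078.2 = 0.017144

0.017144


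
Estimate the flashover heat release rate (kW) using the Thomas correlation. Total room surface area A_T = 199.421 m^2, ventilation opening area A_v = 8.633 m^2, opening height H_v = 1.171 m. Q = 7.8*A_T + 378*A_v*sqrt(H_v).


7.8*A_T = 1555.5
sqrt(H_v) = 1.0821
378*A_v*sqrt(H_v) = 3531.3
Q = 1555.5 + 3531.3 = 5086.8 kW

5086.8 kW


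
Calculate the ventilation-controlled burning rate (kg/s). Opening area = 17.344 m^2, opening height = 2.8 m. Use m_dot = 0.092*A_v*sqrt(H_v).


sqrt(H_v) = 1.6733
m_dot = 0.092 * 17.344 * 1.6733 = 2.6700 kg/s

2.6700 kg/s


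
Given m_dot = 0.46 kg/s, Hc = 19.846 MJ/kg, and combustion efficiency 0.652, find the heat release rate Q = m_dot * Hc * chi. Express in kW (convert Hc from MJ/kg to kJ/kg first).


Hc = 19.846 MJ/kg = 19.846 * 1000 kJ/kg = 19846 kJ/kg
Q = 0.46 kg/s * 19846 kJ/kg * 0.652 = 5952.2 kW

5952.2 kW


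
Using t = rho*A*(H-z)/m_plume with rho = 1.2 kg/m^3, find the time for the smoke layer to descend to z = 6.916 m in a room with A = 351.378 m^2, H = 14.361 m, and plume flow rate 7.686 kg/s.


H - z = 7.445 m
t = 1.2 * 351.378 * 7.445 / 7.686 = 408.43 s

408.43 s


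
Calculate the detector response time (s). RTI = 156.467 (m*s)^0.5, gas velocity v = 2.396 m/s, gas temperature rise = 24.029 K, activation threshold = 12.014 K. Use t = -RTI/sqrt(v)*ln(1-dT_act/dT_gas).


dT_act/dT_gas = 0.49998
ln(1 - 0.49998) = -0.69311
t = -156.467 / sqrt(2.396) * -0.69311 = 70.061 s

70.061 s


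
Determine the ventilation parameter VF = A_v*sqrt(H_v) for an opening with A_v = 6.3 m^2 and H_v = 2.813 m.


sqrt(H_v) = 1.6772
VF = 6.3 * 1.6772 = 10.566 m^(5/2)

10.566 m^(5/2)


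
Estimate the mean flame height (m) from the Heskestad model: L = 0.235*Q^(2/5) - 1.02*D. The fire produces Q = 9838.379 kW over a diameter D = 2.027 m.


Q^(2/5) = 39.552
0.235 * Q^(2/5) = 9.2947
1.02 * D = 2.0675
L = 7.2272 m

7.2272 m


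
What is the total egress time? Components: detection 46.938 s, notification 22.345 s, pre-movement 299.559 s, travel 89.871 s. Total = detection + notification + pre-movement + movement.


Total = 46.938 + 22.345 + 299.559 + 89.871 = 458.713 s

458.713 s


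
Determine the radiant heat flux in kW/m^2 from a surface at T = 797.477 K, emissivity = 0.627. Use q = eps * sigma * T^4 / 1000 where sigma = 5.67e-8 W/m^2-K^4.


T^4 = 4.0446e+11
q = 0.627 * 5.67e-8 * 4.0446e+11 / 1000 = 14.379 kW/m^2

14.379 kW/m^2


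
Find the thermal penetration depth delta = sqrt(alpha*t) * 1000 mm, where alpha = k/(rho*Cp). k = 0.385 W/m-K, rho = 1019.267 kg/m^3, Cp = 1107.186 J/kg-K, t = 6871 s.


alpha = 0.385 / (1019.267 * 1107.186) = 3.4116e-07 m^2/s
alpha * t = 0.0023441
delta = sqrt(0.0023441) * 1000 = 48.416 mm

48.416 mm


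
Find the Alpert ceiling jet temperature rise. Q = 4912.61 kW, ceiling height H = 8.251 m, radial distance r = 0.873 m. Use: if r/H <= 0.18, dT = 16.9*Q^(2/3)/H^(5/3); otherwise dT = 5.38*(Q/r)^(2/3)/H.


r/H = 0.873 / 8.251 = 0.10581
r/H <= 0.18, so dT = 16.9*Q^(2/3)/H^(5/3)
Q^(2/3) = 288.98
H^(5/3) = 33.691
dT = 16.9 * 288.98 / 33.691 = 144.96 K

144.96 K


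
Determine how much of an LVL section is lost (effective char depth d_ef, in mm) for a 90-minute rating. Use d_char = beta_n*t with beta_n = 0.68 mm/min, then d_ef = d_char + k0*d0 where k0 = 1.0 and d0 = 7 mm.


d_char = 0.68 * 90 = 61.2 mm
d_ef = 61.2 + 1.0*7 = 68.2 mm

68.2 mm


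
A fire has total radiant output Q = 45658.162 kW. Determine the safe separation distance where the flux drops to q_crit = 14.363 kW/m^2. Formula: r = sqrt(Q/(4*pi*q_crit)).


4*pi*q_crit = 180.49
Q/(4*pi*q_crit) = 252.97
r = sqrt(252.97) = 15.905 m

15.905 m


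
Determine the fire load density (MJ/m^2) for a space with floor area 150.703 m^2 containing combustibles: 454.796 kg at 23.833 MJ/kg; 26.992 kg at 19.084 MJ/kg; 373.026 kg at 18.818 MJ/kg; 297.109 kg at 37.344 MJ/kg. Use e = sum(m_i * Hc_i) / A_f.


Total energy = 454.796*23.833 + 26.992*19.084 + 373.026*18.818 + 297.109*37.344
= 10839.15 + 515.1153 + 7019.603 + 11095.24
= 29469.11 MJ
e = 29469.11 / 150.703 = 195.54 MJ/m^2

195.54 MJ/m^2


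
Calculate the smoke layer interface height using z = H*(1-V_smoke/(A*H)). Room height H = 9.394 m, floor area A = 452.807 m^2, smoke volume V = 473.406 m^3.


V/(A*H) = 0.11129
1 - 0.11129 = 0.88871
z = 9.394 * 0.88871 = 8.3485 m

8.3485 m


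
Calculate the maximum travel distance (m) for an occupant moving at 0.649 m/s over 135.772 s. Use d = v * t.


d = 0.649 * 135.772 = 88.116 m

88.116 m


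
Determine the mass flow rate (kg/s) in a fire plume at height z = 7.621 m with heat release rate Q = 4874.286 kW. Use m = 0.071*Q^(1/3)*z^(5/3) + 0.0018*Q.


Q^(1/3) = 16.955
z^(5/3) = 29.513
First term = 0.071 * 16.955 * 29.513 = 35.529
Second term = 0.0018 * 4874.286 = 8.7737
m = 44.303 kg/s

44.303 kg/s


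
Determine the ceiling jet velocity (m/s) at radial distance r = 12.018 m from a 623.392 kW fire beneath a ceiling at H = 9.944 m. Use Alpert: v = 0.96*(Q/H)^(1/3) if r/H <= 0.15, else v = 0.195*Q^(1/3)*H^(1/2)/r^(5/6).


r/H = 12.018 / 9.944 = 1.2086
r/H > 0.15, so v = 0.195*Q^(1/3)*H^(1/2)/r^(5/6)
Q^(1/3) = 8.5425
H^(1/2) = 3.1534
r^(5/6) = 7.9407
v = 0.195 * 8.5425 * 3.1534 / 7.9407 = 0.66152 m/s

0.66152 m/s


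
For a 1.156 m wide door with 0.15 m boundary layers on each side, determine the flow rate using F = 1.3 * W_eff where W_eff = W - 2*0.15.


W_eff = 1.156 - 0.30 = 0.856 m
F = 1.3 * 0.856 = 1.1128 persons/s

1.1128 persons/s


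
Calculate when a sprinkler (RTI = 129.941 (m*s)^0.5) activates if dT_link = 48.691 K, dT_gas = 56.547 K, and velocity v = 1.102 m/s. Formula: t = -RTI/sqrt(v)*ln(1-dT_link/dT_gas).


dT_link/dT_gas = 0.86107
ln(1 - 0.86107) = -1.9738
t = -129.941 / sqrt(1.102) * -1.9738 = 244.32 s

244.32 s


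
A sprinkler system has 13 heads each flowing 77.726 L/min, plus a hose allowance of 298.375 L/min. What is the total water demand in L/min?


Sprinkler demand = 13 * 77.726 = 1010.438 L/min
Total = 1010.438 + 298.375 = 1308.813 L/min

1308.813 L/min


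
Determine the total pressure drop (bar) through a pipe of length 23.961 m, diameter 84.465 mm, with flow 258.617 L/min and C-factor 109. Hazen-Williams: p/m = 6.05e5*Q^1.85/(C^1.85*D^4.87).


Q^1.85 = 29068
C^1.85 = 5878.1
D^4.87 = 2.4150e+09
p/m = 0.0012388 bar/m
p_total = 0.0012388 * 23.961 = 0.029684 bar

0.029684 bar


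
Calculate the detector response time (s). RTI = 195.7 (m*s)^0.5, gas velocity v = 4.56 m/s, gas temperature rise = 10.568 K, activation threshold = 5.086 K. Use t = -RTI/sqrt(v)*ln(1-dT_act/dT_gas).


dT_act/dT_gas = 0.48126
ln(1 - 0.48126) = -0.65636
t = -195.7 / sqrt(4.56) * -0.65636 = 60.152 s

60.152 s


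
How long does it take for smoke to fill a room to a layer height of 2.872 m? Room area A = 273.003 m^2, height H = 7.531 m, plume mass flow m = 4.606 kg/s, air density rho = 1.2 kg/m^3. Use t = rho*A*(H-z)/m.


H - z = 4.659 m
t = 1.2 * 273.003 * 4.659 / 4.606 = 331.37 s

331.37 s


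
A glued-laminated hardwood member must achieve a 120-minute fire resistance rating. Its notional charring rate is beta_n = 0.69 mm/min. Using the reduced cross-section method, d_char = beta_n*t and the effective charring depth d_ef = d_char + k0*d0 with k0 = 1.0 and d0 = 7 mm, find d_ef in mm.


d_char = 0.69 * 120 = 82.8 mm
d_ef = 82.8 + 1.0*7 = 89.8 mm

89.8 mm


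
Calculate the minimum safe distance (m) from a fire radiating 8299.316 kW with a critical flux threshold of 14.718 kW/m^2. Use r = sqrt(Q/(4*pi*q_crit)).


4*pi*q_crit = 184.95
Q/(4*pi*q_crit) = 44.873
r = sqrt(44.873) = 6.6987 m

6.6987 m


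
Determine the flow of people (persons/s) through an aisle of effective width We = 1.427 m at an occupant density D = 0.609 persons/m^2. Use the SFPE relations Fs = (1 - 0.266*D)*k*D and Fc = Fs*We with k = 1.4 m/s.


1 - 0.266*D = 1 - 0.266*0.609 = 0.83801
Fs = 0.83801 * 1.4 * 0.609 = 0.71448 persons/(s*m)
Fc = 0.71448 * 1.427 = 1.0196 persons/s

1.0196 persons/s


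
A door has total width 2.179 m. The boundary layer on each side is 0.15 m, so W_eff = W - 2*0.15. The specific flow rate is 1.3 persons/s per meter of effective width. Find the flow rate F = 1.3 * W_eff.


W_eff = 2.179 - 0.30 = 1.879 m
F = 1.3 * 1.879 = 2.4427 persons/s

2.4427 persons/s


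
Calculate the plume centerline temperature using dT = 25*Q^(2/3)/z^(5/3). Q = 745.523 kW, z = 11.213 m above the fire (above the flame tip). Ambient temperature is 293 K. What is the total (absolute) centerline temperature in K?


Q^(2/3) = 82.219
z^(5/3) = 56.174
dT = 25 * 82.219 / 56.174 = 36.591 K
T = 293 + 36.591 = 329.59 K

329.59 K


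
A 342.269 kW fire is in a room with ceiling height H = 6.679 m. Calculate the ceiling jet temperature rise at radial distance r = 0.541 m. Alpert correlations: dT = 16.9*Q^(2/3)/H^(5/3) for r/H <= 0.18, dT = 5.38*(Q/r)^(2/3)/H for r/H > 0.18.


r/H = 0.541 / 6.679 = 0.081000
r/H <= 0.18, so dT = 16.9*Q^(2/3)/H^(5/3)
Q^(2/3) = 48.930
H^(5/3) = 23.687
dT = 16.9 * 48.930 / 23.687 = 34.910 K

34.910 K


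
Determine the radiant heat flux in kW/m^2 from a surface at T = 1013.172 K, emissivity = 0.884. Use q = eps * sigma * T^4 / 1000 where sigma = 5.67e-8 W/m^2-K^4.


T^4 = 1.0537e+12
q = 0.884 * 5.67e-8 * 1.0537e+12 / 1000 = 52.816 kW/m^2

52.816 kW/m^2


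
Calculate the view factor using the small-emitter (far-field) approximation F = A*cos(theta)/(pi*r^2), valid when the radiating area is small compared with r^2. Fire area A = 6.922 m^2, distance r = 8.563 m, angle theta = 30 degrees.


cos(30 deg) = 0.86603
pi*r^2 = 230.36
F = 6.922 * 0.86603 / 230.36 = 0.026023

0.026023


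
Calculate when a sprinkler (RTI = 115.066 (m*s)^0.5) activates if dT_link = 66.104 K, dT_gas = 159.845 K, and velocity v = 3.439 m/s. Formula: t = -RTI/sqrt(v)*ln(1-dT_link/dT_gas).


dT_link/dT_gas = 0.41355
ln(1 - 0.41355) = -0.53367
t = -115.066 / sqrt(3.439) * -0.53367 = 33.113 s

33.113 s


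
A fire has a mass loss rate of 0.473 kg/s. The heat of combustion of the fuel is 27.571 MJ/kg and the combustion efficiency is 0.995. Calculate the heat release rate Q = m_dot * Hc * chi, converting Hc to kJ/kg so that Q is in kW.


Hc = 27.571 MJ/kg = 27.571 * 1000 kJ/kg = 27571 kJ/kg
Q = 0.473 kg/s * 27571 kJ/kg * 0.995 = 12976 kW

12976 kW


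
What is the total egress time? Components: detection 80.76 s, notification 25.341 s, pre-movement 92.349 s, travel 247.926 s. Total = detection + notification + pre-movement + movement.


Total = 80.76 + 25.341 + 92.349 + 247.926 = 446.376 s

446.376 s


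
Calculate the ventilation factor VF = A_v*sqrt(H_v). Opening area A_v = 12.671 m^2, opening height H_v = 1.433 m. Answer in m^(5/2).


sqrt(H_v) = 1.1971
VF = 12.671 * 1.1971 = 15.168 m^(5/2)

15.168 m^(5/2)


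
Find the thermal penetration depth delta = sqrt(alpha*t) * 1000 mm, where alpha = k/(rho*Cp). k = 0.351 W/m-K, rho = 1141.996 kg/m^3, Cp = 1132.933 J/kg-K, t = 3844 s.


alpha = 0.351 / (1141.996 * 1132.933) = 2.7129e-07 m^2/s
alpha * t = 0.0010428
delta = sqrt(0.0010428) * 1000 = 32.293 mm

32.293 mm


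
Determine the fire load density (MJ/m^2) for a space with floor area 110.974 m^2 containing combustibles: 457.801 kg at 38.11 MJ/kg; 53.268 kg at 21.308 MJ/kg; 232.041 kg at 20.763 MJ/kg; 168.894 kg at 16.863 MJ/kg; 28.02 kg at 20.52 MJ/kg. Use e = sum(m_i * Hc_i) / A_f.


Total energy = 457.801*38.11 + 53.268*21.308 + 232.041*20.763 + 168.894*16.863 + 28.02*20.52
= 17446.80 + 1135.035 + 4817.867 + 2848.060 + 574.9704
= 26822.73 MJ
e = 26822.73 / 110.974 = 241.70 MJ/m^2

241.70 MJ/m^2


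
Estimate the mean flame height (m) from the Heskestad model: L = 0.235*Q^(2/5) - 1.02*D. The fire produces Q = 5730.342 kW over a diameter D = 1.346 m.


Q^(2/5) = 31.862
0.235 * Q^(2/5) = 7.4876
1.02 * D = 1.3729
L = 6.1146 m

6.1146 m


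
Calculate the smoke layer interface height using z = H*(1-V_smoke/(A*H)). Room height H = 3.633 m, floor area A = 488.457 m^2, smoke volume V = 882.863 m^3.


V/(A*H) = 0.49751
1 - 0.49751 = 0.50249
z = 3.633 * 0.50249 = 1.8255 m

1.8255 m


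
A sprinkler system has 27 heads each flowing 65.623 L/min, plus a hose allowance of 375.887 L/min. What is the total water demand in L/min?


Sprinkler demand = 27 * 65.623 = 1771.821 L/min
Total = 1771.821 + 375.887 = 2147.708 L/min

2147.708 L/min


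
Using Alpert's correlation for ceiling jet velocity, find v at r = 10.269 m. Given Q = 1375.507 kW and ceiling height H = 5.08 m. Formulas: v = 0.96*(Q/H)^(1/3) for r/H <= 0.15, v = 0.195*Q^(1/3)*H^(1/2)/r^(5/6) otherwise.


r/H = 10.269 / 5.08 = 2.0215
r/H > 0.15, so v = 0.195*Q^(1/3)*H^(1/2)/r^(5/6)
Q^(1/3) = 11.121
H^(1/2) = 2.2539
r^(5/6) = 6.9653
v = 0.195 * 11.121 * 2.2539 / 6.9653 = 0.70175 m/s

0.70175 m/s


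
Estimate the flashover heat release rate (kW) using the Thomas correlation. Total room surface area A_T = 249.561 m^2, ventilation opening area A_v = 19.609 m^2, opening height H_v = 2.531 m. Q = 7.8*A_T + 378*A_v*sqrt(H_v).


7.8*A_T = 1946.6
sqrt(H_v) = 1.5909
378*A_v*sqrt(H_v) = 11792
Q = 1946.6 + 11792 = 13739 kW

13739 kW


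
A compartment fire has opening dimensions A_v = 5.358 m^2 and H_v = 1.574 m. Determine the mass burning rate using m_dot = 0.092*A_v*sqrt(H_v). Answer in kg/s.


sqrt(H_v) = 1.2546
m_dot = 0.092 * 5.358 * 1.2546 = 0.61843 kg/s

0.61843 kg/s


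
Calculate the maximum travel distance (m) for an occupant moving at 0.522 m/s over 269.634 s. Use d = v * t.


d = 0.522 * 269.634 = 140.75 m

140.75 m


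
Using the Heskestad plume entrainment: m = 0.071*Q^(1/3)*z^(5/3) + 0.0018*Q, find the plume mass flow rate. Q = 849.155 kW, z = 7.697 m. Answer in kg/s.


Q^(1/3) = 9.4695
z^(5/3) = 30.006
First term = 0.071 * 9.4695 * 30.006 = 20.174
Second term = 0.0018 * 849.155 = 1.5285
m = 21.702 kg/s

21.702 kg/s


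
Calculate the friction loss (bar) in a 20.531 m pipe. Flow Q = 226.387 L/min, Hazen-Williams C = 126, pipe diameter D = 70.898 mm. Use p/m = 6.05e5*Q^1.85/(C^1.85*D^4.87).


Q^1.85 = 22724
C^1.85 = 7685.7
D^4.87 = 1.0294e+09
p/m = 0.0017376 bar/m
p_total = 0.0017376 * 20.531 = 0.035675 bar

0.035675 bar


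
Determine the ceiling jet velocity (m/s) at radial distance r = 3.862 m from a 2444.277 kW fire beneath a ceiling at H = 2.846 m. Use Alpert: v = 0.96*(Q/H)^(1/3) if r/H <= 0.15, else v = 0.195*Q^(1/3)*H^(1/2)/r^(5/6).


r/H = 3.862 / 2.846 = 1.3570
r/H > 0.15, so v = 0.195*Q^(1/3)*H^(1/2)/r^(5/6)
Q^(1/3) = 13.470
H^(1/2) = 1.6870
r^(5/6) = 3.0833
v = 0.195 * 13.470 * 1.6870 / 3.0833 = 1.4372 m/s

1.4372 m/s


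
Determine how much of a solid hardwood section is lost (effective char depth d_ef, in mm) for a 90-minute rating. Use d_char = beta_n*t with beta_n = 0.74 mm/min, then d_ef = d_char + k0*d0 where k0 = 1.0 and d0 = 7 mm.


d_char = 0.74 * 90 = 66.6 mm
d_ef = 66.6 + 1.0*7 = 73.6 mm

73.6 mm


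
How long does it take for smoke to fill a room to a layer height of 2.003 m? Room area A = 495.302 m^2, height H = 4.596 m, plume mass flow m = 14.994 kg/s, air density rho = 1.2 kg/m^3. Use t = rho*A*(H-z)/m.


H - z = 2.593 m
t = 1.2 * 495.302 * 2.593 / 14.994 = 102.79 s

102.79 s


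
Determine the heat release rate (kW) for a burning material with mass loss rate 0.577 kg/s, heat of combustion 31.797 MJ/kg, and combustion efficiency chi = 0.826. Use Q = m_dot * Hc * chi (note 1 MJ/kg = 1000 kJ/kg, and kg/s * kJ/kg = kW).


Hc = 31.797 MJ/kg = 31.797 * 1000 kJ/kg = 31797 kJ/kg
Q = 0.577 kg/s * 31797 kJ/kg * 0.826 = 15155 kW

15155 kW


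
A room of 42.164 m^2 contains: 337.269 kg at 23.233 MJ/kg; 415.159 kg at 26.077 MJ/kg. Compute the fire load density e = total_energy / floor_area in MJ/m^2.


Total energy = 337.269*23.233 + 415.159*26.077
= 7835.771 + 10826.10
= 18661.87 MJ
e = 18661.87 / 42.164 = 442.60 MJ/m^2

442.60 MJ/m^2


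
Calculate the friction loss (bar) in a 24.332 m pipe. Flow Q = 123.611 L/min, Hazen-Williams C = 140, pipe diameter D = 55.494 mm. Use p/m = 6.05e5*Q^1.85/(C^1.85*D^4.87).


Q^1.85 = 7418.3
C^1.85 = 9339.8
D^4.87 = 3.1223e+08
p/m = 0.0015390 bar/m
p_total = 0.0015390 * 24.332 = 0.037448 bar

0.037448 bar


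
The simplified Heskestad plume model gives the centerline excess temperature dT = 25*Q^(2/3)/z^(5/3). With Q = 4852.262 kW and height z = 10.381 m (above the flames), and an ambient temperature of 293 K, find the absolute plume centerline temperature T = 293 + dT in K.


Q^(2/3) = 286.61
z^(5/3) = 49.401
dT = 25 * 286.61 / 49.401 = 145.05 K
T = 293 + 145.05 = 438.05 K

438.05 K


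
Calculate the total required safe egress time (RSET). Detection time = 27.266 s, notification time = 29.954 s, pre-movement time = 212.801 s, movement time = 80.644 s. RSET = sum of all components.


Total = 27.266 + 29.954 + 212.801 + 80.644 = 350.665 s

350.665 s


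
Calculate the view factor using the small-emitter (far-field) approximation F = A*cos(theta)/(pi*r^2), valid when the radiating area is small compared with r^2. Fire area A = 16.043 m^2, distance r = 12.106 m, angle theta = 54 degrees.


cos(54 deg) = 0.58779
pi*r^2 = 460.42
F = 16.043 * 0.58779 / 460.42 = 0.020481

0.020481


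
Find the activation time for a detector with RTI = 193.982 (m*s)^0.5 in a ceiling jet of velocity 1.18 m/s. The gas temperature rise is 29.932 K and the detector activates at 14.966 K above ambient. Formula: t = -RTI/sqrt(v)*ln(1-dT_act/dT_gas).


dT_act/dT_gas = 0.5
ln(1 - 0.5) = -0.69315
t = -193.982 / sqrt(1.18) * -0.69315 = 123.78 s

123.78 s


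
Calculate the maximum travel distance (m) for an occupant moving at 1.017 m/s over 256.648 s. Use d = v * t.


d = 1.017 * 256.648 = 261.01 m

261.01 m


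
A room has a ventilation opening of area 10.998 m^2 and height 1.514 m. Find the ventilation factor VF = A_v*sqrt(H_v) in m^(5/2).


sqrt(H_v) = 1.2304
VF = 10.998 * 1.2304 = 13.532 m^(5/2)

13.532 m^(5/2)


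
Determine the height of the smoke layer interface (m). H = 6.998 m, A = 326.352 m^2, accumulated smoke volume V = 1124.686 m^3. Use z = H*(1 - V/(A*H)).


V/(A*H) = 0.49246
1 - 0.49246 = 0.50754
z = 6.998 * 0.50754 = 3.5518 m

3.5518 m


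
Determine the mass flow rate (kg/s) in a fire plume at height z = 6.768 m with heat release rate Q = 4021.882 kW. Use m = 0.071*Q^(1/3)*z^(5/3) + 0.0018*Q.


Q^(1/3) = 15.903
z^(5/3) = 24.216
First term = 0.071 * 15.903 * 24.216 = 27.342
Second term = 0.0018 * 4021.882 = 7.2394
m = 34.582 kg/s

34.582 kg/s


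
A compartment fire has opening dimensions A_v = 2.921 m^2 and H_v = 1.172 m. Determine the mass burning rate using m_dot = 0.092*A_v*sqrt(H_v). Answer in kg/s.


sqrt(H_v) = 1.0826
m_dot = 0.092 * 2.921 * 1.0826 = 0.29093 kg/s

0.29093 kg/s


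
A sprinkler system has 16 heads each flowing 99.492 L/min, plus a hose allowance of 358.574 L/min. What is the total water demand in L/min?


Sprinkler demand = 16 * 99.492 = 1591.872 L/min
Total = 1591.872 + 358.574 = 1950.446 L/min

1950.446 L/min


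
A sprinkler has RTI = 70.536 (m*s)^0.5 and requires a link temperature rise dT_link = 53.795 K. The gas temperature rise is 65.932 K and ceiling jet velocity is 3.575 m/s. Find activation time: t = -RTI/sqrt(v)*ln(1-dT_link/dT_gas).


dT_link/dT_gas = 0.81592
ln(1 - 0.81592) = -1.6924
t = -70.536 / sqrt(3.575) * -1.6924 = 63.135 s

63.135 s


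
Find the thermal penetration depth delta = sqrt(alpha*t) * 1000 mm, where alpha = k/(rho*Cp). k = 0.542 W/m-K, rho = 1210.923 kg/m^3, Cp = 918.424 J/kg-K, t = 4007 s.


alpha = 0.542 / (1210.923 * 918.424) = 4.8735e-07 m^2/s
alpha * t = 0.0019528
delta = sqrt(0.0019528) * 1000 = 44.191 mm

44.191 mm


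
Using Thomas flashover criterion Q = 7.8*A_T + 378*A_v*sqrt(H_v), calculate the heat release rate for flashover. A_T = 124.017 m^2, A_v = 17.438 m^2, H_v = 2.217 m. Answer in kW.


7.8*A_T = 967.33
sqrt(H_v) = 1.4890
378*A_v*sqrt(H_v) = 9814.6
Q = 967.33 + 9814.6 = 10782 kW

10782 kW


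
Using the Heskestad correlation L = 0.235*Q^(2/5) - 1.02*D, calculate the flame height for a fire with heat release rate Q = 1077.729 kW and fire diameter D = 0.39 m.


Q^(2/5) = 16.331
0.235 * Q^(2/5) = 3.8377
1.02 * D = 0.39780
L = 3.4399 m

3.4399 m


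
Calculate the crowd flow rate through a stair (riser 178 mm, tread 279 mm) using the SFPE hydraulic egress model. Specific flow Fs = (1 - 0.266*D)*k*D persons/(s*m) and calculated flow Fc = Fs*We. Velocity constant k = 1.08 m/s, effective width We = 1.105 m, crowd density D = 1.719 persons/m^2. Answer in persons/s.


1 - 0.266*D = 1 - 0.266*1.719 = 0.54275
Fs = 0.54275 * 1.08 * 1.719 = 1.0076 persons/(s*m)
Fc = 1.0076 * 1.105 = 1.1134 persons/s

1.1134 persons/s


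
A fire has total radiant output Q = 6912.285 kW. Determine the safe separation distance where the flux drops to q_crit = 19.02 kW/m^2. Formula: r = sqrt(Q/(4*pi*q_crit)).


4*pi*q_crit = 239.01
Q/(4*pi*q_crit) = 28.920
r = sqrt(28.920) = 5.3778 m

5.3778 m


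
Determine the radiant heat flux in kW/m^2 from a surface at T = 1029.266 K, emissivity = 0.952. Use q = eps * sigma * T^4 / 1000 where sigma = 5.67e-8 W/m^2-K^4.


T^4 = 1.1223e+12
q = 0.952 * 5.67e-8 * 1.1223e+12 / 1000 = 60.580 kW/m^2

60.580 kW/m^2


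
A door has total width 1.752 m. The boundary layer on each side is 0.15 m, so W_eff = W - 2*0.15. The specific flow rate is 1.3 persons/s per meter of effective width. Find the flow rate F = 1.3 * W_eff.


W_eff = 1.752 - 0.30 = 1.452 m
F = 1.3 * 1.452 = 1.8876 persons/s

1.8876 persons/s


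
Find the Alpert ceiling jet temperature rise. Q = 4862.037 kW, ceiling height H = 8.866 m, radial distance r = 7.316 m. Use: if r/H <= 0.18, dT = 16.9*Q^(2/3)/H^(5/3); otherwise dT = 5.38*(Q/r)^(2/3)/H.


r/H = 7.316 / 8.866 = 0.82517
r/H > 0.18, so dT = 5.38*(Q/r)^(2/3)/H
Q/r = 664.58
(Q/r)^(2/3) = 76.155
dT = 5.38 * 76.155 / 8.866 = 46.212 K

46.212 K


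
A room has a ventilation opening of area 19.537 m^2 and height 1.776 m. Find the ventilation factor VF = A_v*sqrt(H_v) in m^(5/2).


sqrt(H_v) = 1.3327
VF = 19.537 * 1.3327 = 26.036 m^(5/2)

26.036 m^(5/2)


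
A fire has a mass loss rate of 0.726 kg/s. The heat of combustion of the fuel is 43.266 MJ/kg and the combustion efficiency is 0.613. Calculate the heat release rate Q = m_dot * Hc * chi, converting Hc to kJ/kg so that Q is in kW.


Hc = 43.266 MJ/kg = 43.266 * 1000 kJ/kg = 43266 kJ/kg
Q = 0.726 kg/s * 43266 kJ/kg * 0.613 = 19255 kW

19255 kW


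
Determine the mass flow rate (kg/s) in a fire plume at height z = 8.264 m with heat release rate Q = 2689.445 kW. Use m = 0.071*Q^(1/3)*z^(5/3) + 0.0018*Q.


Q^(1/3) = 13.907
z^(5/3) = 33.779
First term = 0.071 * 13.907 * 33.779 = 33.353
Second term = 0.0018 * 2689.445 = 4.8410
m = 38.194 kg/s

38.194 kg/s


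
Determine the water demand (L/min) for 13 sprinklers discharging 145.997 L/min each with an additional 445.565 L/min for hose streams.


Sprinkler demand = 13 * 145.997 = 1897.961 L/min
Total = 1897.961 + 445.565 = 2343.526 L/min

2343.526 L/min


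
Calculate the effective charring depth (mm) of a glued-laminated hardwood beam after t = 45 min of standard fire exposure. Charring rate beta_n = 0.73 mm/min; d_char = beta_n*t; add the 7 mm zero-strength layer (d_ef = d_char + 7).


d_char = 0.73 * 45 = 32.85 mm
d_ef = 32.85 + 1.0*7 = 39.85 mm

39.85 mm


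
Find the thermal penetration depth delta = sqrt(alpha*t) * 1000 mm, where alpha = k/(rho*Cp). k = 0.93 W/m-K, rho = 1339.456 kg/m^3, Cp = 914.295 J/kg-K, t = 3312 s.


alpha = 0.93 / (1339.456 * 914.295) = 7.5940e-07 m^2/s
alpha * t = 0.0025151
delta = sqrt(0.0025151) * 1000 = 50.151 mm

50.151 mm


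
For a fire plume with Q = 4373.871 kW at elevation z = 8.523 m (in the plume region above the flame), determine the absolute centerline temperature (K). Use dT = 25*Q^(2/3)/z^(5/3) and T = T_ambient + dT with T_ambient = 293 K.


Q^(2/3) = 267.45
z^(5/3) = 35.562
dT = 25 * 267.45 / 35.562 = 188.02 K
T = 293 + 188.02 = 481.02 K

481.02 K


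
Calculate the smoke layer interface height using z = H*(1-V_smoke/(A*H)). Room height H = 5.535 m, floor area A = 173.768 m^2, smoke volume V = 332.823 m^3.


V/(A*H) = 0.34604
1 - 0.34604 = 0.65396
z = 5.535 * 0.65396 = 3.6197 m

3.6197 m


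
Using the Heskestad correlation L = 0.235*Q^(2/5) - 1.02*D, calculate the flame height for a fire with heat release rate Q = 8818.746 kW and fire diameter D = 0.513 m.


Q^(2/5) = 37.858
0.235 * Q^(2/5) = 8.8967
1.02 * D = 0.52326
L = 8.3735 m

8.3735 m


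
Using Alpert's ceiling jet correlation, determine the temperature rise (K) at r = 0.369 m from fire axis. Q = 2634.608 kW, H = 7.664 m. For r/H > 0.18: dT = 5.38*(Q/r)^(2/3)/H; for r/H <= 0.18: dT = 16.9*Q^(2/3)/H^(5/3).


r/H = 0.369 / 7.664 = 0.048147
r/H <= 0.18, so dT = 16.9*Q^(2/3)/H^(5/3)
Q^(2/3) = 190.76
H^(5/3) = 29.792
dT = 16.9 * 190.76 / 29.792 = 108.21 K

108.21 K


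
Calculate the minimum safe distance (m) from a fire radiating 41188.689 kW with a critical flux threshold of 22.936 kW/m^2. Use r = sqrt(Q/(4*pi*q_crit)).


4*pi*q_crit = 288.22
Q/(4*pi*q_crit) = 142.91
r = sqrt(142.91) = 11.954 m

11.954 m


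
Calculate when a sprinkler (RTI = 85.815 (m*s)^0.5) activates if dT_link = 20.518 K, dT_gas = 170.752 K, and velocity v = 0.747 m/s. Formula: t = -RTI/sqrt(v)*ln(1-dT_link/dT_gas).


dT_link/dT_gas = 0.12016
ln(1 - 0.12016) = -0.12802
t = -85.815 / sqrt(0.747) * -0.12802 = 12.711 s

12.711 s


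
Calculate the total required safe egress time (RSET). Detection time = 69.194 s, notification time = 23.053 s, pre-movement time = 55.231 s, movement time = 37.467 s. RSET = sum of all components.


Total = 69.194 + 23.053 + 55.231 + 37.467 = 184.945 s

184.945 s


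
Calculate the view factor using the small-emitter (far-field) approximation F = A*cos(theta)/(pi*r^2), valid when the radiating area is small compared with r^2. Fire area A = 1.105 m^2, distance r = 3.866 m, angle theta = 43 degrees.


cos(43 deg) = 0.73135
pi*r^2 = 46.954
F = 1.105 * 0.73135 / 46.954 = 0.017211

0.017211


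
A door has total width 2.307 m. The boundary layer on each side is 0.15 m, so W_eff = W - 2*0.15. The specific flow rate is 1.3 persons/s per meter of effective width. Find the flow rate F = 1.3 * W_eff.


W_eff = 2.307 - 0.30 = 2.007 m
F = 1.3 * 2.007 = 2.6091 persons/s

2.6091 persons/s


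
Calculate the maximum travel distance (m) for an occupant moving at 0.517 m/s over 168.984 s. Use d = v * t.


d = 0.517 * 168.984 = 87.365 m

87.365 m


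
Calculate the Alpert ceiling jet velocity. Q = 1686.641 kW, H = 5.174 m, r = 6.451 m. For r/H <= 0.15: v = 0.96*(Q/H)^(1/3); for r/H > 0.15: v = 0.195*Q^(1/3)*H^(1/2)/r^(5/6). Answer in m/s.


r/H = 6.451 / 5.174 = 1.2468
r/H > 0.15, so v = 0.195*Q^(1/3)*H^(1/2)/r^(5/6)
Q^(1/3) = 11.903
H^(1/2) = 2.2746
r^(5/6) = 4.7281
v = 0.195 * 11.903 * 2.2746 / 4.7281 = 1.1167 m/s

1.1167 m/s


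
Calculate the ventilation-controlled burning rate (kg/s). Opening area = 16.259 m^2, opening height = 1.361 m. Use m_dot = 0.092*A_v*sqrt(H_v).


sqrt(H_v) = 1.1666
m_dot = 0.092 * 16.259 * 1.1666 = 1.7451 kg/s

1.7451 kg/s


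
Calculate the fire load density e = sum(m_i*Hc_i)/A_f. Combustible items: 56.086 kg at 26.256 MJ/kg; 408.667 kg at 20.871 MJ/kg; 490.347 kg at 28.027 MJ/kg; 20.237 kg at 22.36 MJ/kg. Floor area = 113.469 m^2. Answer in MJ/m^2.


Total energy = 56.086*26.256 + 408.667*20.871 + 490.347*28.027 + 20.237*22.36
= 1472.594 + 8529.289 + 13742.96 + 452.4993
= 24197.34 MJ
e = 24197.34 / 113.469 = 213.25 MJ/m^2

213.25 MJ/m^2


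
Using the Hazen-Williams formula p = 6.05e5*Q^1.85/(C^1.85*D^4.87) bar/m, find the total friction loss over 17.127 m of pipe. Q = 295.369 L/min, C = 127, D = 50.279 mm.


Q^1.85 = 37169
C^1.85 = 7799.0
D^4.87 = 1.9309e+08
p/m = 0.014933 bar/m
p_total = 0.014933 * 17.127 = 0.25575 bar

0.25575 bar


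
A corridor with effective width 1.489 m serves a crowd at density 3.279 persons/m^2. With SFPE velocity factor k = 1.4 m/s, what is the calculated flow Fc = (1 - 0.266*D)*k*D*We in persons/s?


1 - 0.266*D = 1 - 0.266*3.279 = 0.12779
Fs = 0.12779 * 1.4 * 3.279 = 0.58661 persons/(s*m)
Fc = 0.58661 * 1.489 = 0.87347 persons/s

0.87347 persons/s


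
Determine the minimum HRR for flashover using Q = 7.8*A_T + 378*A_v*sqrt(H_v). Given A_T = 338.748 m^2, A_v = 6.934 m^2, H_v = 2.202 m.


7.8*A_T = 2642.2
sqrt(H_v) = 1.4839
378*A_v*sqrt(H_v) = 3889.4
Q = 2642.2 + 3889.4 = 6531.6 kW

6531.6 kW


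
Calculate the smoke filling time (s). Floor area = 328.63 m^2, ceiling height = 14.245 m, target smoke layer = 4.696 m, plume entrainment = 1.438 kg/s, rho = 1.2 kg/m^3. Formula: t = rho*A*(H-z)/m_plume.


H - z = 9.549 m
t = 1.2 * 328.63 * 9.549 / 1.438 = 2618.7 s

2618.7 s


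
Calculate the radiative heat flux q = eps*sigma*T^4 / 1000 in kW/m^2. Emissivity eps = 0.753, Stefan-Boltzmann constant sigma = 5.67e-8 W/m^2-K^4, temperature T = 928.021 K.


T^4 = 7.4171e+11
q = 0.753 * 5.67e-8 * 7.4171e+11 / 1000 = 31.667 kW/m^2

31.667 kW/m^2


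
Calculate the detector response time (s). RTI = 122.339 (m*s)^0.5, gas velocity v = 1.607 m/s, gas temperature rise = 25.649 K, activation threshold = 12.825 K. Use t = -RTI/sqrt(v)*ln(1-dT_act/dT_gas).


dT_act/dT_gas = 0.50002
ln(1 - 0.50002) = -0.69319
t = -122.339 / sqrt(1.607) * -0.69319 = 66.897 s

66.897 s


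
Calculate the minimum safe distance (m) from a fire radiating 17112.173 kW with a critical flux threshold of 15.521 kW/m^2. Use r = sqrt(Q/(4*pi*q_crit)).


4*pi*q_crit = 195.04
Q/(4*pi*q_crit) = 87.736
r = sqrt(87.736) = 9.3667 m

9.3667 m


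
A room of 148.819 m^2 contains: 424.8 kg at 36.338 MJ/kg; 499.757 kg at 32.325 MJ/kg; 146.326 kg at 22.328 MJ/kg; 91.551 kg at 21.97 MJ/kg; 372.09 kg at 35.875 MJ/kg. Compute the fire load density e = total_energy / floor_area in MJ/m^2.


Total energy = 424.8*36.338 + 499.757*32.325 + 146.326*22.328 + 91.551*21.97 + 372.09*35.875
= 15436.38 + 16154.65 + 3267.167 + 2011.375 + 13348.73
= 50218.30 MJ
e = 50218.30 / 148.819 = 337.45 MJ/m^2

337.45 MJ/m^2


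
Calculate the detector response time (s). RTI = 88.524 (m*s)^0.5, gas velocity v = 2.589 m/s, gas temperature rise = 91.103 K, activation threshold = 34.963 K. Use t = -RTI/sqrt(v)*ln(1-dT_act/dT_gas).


dT_act/dT_gas = 0.38377
ln(1 - 0.38377) = -0.48414
t = -88.524 / sqrt(2.589) * -0.48414 = 26.636 s

26.636 s


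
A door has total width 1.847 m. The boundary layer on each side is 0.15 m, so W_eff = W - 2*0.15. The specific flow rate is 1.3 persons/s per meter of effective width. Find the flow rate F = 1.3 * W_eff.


W_eff = 1.847 - 0.30 = 1.547 m
F = 1.3 * 1.547 = 2.0111 persons/s

2.0111 persons/s


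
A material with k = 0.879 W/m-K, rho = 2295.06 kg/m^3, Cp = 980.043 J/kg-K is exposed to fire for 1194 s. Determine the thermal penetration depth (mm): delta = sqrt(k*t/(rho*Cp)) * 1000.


alpha = 0.879 / (2295.06 * 980.043) = 3.9080e-07 m^2/s
alpha * t = 0.00046661
delta = sqrt(0.00046661) * 1000 = 21.601 mm

21.601 mm


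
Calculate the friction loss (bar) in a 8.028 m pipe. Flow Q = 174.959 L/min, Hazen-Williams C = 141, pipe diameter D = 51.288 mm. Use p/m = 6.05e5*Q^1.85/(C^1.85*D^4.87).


Q^1.85 = 14107
C^1.85 = 9463.6
D^4.87 = 2.1270e+08
p/m = 0.0042399 bar/m
p_total = 0.0042399 * 8.028 = 0.034038 bar

0.034038 bar


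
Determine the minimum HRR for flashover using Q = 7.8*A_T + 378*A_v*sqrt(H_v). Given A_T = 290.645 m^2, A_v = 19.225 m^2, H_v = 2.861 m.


7.8*A_T = 2267.031
sqrt(H_v) = 1.6914
378*A_v*sqrt(H_v) = 12292
Q = 2267.031 + 12292 = 14559 kW

14559 kW


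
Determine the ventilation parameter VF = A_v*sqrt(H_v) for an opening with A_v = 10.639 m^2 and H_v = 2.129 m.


sqrt(H_v) = 1.4591
VF = 10.639 * 1.4591 = 15.523 m^(5/2)

15.523 m^(5/2)


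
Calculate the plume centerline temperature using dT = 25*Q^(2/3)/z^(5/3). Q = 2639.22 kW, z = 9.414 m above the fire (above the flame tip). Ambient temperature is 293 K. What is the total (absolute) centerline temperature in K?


Q^(2/3) = 190.98
z^(5/3) = 41.972
dT = 25 * 190.98 / 41.972 = 113.75 K
T = 293 + 113.75 = 406.75 K

406.75 K


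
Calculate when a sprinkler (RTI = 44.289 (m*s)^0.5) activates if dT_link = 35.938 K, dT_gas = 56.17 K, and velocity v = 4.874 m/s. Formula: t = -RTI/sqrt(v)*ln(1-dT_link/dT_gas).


dT_link/dT_gas = 0.63981
ln(1 - 0.63981) = -1.0211
t = -44.289 / sqrt(4.874) * -1.0211 = 20.485 s

20.485 s


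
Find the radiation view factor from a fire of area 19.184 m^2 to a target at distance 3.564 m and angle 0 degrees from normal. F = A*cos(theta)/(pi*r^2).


cos(0 deg) = 1
pi*r^2 = 39.905
F = 19.184 * 1 / 39.905 = 0.48074

0.48074


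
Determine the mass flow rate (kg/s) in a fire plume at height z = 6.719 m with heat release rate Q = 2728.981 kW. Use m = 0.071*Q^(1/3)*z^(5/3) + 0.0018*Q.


Q^(1/3) = 13.974
z^(5/3) = 23.924
First term = 0.071 * 13.974 * 23.924 = 23.737
Second term = 0.0018 * 2728.981 = 4.9122
m = 28.650 kg/s

28.650 kg/s


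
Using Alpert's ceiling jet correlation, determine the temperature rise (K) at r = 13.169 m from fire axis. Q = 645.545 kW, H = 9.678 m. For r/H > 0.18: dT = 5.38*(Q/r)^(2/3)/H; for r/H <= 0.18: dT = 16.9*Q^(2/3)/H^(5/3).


r/H = 13.169 / 9.678 = 1.3607
r/H > 0.18, so dT = 5.38*(Q/r)^(2/3)/H
Q/r = 49.020
(Q/r)^(2/3) = 13.394
dT = 5.38 * 13.394 / 9.678 = 7.4458 K

7.4458 K


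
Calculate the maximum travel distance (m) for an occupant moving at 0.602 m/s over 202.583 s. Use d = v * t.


d = 0.602 * 202.583 = 121.95 m

121.95 m


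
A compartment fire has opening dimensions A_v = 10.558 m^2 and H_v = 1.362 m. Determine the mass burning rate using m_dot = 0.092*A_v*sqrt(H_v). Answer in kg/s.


sqrt(H_v) = 1.1670
m_dot = 0.092 * 10.558 * 1.1670 = 1.1336 kg/s

1.1336 kg/s


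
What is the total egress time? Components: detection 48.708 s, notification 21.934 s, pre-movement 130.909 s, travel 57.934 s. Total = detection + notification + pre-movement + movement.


Total = 48.708 + 21.934 + 130.909 + 57.934 = 259.485 s

259.485 s


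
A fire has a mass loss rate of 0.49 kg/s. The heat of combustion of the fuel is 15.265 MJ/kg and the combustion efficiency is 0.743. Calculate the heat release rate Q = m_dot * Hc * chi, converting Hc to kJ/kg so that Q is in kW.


Hc = 15.265 MJ/kg = 15.265 * 1000 kJ/kg = 15265 kJ/kg
Q = 0.49 kg/s * 15265 kJ/kg * 0.743 = 5557.5 kW

5557.5 kW
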